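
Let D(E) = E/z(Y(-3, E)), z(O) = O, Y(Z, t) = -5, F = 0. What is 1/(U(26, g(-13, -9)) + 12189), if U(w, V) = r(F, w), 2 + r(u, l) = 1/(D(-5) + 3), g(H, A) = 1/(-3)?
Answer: 4/48749 ≈ 8.2053e-5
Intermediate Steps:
D(E) = -E/5 (D(E) = E/(-5) = E*(-⅕) = -E/5)
g(H, A) = -⅓
r(u, l) = -7/4 (r(u, l) = -2 + 1/(-⅕*(-5) + 3) = -2 + 1/(1 + 3) = -2 + 1/4 = -2 + ¼ = -7/4)
U(w, V) = -7/4
1/(U(26, g(-13, -9)) + 12189) = 1/(-7/4 + 12189) = 1/(48749/4) = 4/48749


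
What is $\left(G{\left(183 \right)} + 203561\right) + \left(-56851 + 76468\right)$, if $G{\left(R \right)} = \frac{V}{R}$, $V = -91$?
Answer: $\frac{40841483}{183} \approx 2.2318 \cdot 10^{5}$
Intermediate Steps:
$G{\left(R \right)} = - \frac{91}{R}$
$\left(G{\left(183 \right)} + 203561\right) + \left(-56851 + 76468\right) = \left(- \frac{91}{183} + 203561\right) + \left(-56851 + 76468\right) = \left(\left(-91\right) \frac{1}{183} + 203561\right) + 19617 = \left(- \frac{91}{183} + 203561\right) + 19617 = \frac{37251572}{183} + 19617 = \frac{40841483}{183}$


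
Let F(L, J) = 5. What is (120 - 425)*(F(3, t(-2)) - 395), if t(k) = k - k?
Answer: 118950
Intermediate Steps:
t(k) = 0
(120 - 425)*(F(3, t(-2)) - 395) = (120 - 425)*(5 - 395) = -305*(-390) = 118950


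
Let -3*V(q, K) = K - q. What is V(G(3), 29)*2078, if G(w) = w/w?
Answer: -58184/3 ≈ -19395.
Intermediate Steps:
G(w) = 1
V(q, K) = -K/3 + q/3 (V(q, K) = -(K - q)/3 = -K/3 + q/3)
V(G(3), 29)*2078 = (-⅓*29 + (⅓)*1)*2078 = (-29/3 + ⅓)*2078 = -28/3*2078 = -58184/3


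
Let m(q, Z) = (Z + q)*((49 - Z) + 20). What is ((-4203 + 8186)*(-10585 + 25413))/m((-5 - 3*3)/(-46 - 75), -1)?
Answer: -510446486/535 ≈ -9.5411e+5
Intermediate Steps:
m(q, Z) = (69 - Z)*(Z + q) (m(q, Z) = (Z + q)*(69 - Z) = (69 - Z)*(Z + q))
((-4203 + 8186)*(-10585 + 25413))/m((-5 - 3*3)/(-46 - 75), -1) = ((-4203 + 8186)*(-10585 + 25413))/(-1*(-1)² + 69*(-1) + 69*((-5 - 3*3)/(-46 - 75)) - 1*(-1)*(-5 - 3*3)/(-46 - 75)) = (3983*14828)/(-1*1 - 69 + 69*((-5 - 9)/(-121)) - 1*(-1)*(-5 - 9)/(-121)) = 59059924/(-1 - 69 + 69*(-14*(-1/121)) - 1*(-1)*(-14*(-1/121))) = 59059924/(-1 - 69 + 69*(14/121) - 1*(-1)*14/121) = 59059924/(-1 - 69 + 966/121 + 14/121) = 59059924/(-7490/121) = 59059924*(-121/7490) = -510446486/535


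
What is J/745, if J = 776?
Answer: 776/745 ≈ 1.0416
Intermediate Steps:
J/745 = 776/745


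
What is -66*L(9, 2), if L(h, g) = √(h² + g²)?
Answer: -66*√85 ≈ -608.49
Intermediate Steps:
L(h, g) = √(g² + h²)
-66*L(9, 2) = -66*√(2² + 9²) = -66*√(4 + 81) = -66*√85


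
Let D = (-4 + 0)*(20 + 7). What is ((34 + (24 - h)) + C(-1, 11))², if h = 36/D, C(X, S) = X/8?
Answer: 1951609/576 ≈ 3388.2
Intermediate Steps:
D = -108 (D = -4*27 = -108)
C(X, S) = X/8 (C(X, S) = X*(⅛) = X/8)
h = -⅓ (h = 36/(-108) = 36*(-1/108) = -⅓ ≈ -0.33333)
((34 + (24 - h)) + C(-1, 11))² = ((34 + (24 - 1*(-⅓))) + (⅛)*(-1))² = ((34 + (24 + ⅓)) - ⅛)² = ((34 + 73/3) - ⅛)² = (175/3 - ⅛)² = (1397/24)² = 1951609/576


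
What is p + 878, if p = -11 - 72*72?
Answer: -4317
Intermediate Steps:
p = -5195 (p = -11 - 5184 = -5195)
p + 878 = -5195 + 878 = -4317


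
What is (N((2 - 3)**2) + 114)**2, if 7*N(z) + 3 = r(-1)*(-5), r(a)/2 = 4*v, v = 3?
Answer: 455625/49 ≈ 9298.5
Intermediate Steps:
r(a) = 24 (r(a) = 2*(4*3) = 2*12 = 24)
N(z) = -123/7 (N(z) = -3/7 + (24*(-5))/7 = -3/7 + (1/7)*(-120) = -3/7 - 120/7 = -123/7)
(N((2 - 3)**2) + 114)**2 = (-123/7 + 114)**2 = (675/7)**2 = 455625/49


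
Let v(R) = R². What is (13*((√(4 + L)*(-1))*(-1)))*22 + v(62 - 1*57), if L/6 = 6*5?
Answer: 25 + 572*√46 ≈ 3904.5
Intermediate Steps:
L = 180 (L = 6*(6*5) = 6*30 = 180)
(13*((√(4 + L)*(-1))*(-1)))*22 + v(62 - 1*57) = (13*((√(4 + 180)*(-1))*(-1)))*22 + (62 - 1*57)² = (13*((√184*(-1))*(-1)))*22 + (62 - 57)² = (13*(((2*√46)*(-1))*(-1)))*22 + 5² = (13*(-2*√46*(-1)))*22 + 25 = (13*(2*√46))*22 + 25 = (26*√46)*22 + 25 = 572*√46 + 25 = 25 + 572*√46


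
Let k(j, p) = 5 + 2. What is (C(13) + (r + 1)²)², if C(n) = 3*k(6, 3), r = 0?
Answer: 484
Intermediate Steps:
k(j, p) = 7
C(n) = 21 (C(n) = 3*7 = 21)
(C(13) + (r + 1)²)² = (21 + (0 + 1)²)² = (21 + 1²)² = (21 + 1)² = 22² = 484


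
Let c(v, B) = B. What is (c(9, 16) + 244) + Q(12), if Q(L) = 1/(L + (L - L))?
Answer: 3121/12 ≈ 260.08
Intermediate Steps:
Q(L) = 1/L (Q(L) = 1/(L + 0) = 1/L)
(c(9, 16) + 244) + Q(12) = (16 + 244) + 1/12 = 260 + 1/12 = 3121/12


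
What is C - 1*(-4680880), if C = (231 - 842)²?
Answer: 5054201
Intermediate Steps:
C = 373321 (C = (-611)² = 373321)
C - 1*(-4680880) = 373321 - 1*(-4680880) = 373321 + 4680880 = 5054201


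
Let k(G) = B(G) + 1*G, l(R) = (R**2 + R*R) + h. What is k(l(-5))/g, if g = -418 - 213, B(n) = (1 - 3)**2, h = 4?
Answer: -58/631 ≈ -0.091918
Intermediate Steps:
l(R) = 4 + 2*R**2 (l(R) = (R**2 + R*R) + 4 = (R**2 + R**2) + 4 = 2*R**2 + 4 = 4 + 2*R**2)
B(n) = 4 (B(n) = (-2)**2 = 4)
k(G) = 4 + G (k(G) = 4 + 1*G = 4 + G)
g = -631
k(l(-5))/g = (4 + (4 + 2*(-5)**2))/(-631) = (4 + (4 + 2*25))*(-1/631) = (4 + (4 + 50))*(-1/631) = (4 + 54)*(-1/631) = 58*(-1/631) = -58/631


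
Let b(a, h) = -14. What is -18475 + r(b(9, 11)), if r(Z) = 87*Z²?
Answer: -1423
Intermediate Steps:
-18475 + r(b(9, 11)) = -18475 + 87*(-14)² = -18475 + 87*196 = -18475 + 17052 = -1423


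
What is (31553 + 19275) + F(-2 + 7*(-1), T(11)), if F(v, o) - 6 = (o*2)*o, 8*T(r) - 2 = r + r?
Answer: 50852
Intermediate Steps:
T(r) = ¼ + r/4 (T(r) = ¼ + (r + r)/8 = ¼ + (2*r)/8 = ¼ + r/4)
F(v, o) = 6 + 2*o² (F(v, o) = 6 + (o*2)*o = 6 + (2*o)*o = 6 + 2*o²)
(31553 + 19275) + F(-2 + 7*(-1), T(11)) = (31553 + 19275) + (6 + 2*(¼ + (¼)*11)²) = 50828 + (6 + 2*(¼ + 11/4)²) = 50828 + (6 + 2*3²) = 50828 + (6 + 2*9) = 50828 + (6 + 18) = 50828 + 24 = 50852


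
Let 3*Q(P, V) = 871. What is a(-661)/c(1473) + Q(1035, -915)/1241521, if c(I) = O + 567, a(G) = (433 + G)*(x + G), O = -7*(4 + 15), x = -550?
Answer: 73455858487/115461453 ≈ 636.19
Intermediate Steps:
O = -133 (O = -7*19 = -133)
a(G) = (-550 + G)*(433 + G) (a(G) = (433 + G)*(-550 + G) = (-550 + G)*(433 + G))
Q(P, V) = 871/3 (Q(P, V) = (⅓)*871 = 871/3)
c(I) = 434 (c(I) = -133 + 567 = 434)
a(-661)/c(1473) + Q(1035, -915)/1241521 = (-238150 + (-661)² - 117*(-661))/434 + (871/3)/1241521 = (-238150 + 436921 + 77337)*(1/434) + (871/3)*(1/1241521) = 276108*(1/434) + 871/3724563 = 19722/31 + 871/3724563 = 73455858487/115461453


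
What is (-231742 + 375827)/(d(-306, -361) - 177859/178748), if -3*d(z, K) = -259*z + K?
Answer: -77264716740/14102499541 ≈ -5.4788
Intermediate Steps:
d(z, K) = -K/3 + 259*z/3 (d(z, K) = -(-259*z + K)/3 = -(K - 259*z)/3 = -K/3 + 259*z/3)
(-231742 + 375827)/(d(-306, -361) - 177859/178748) = (-231742 + 375827)/((-⅓*(-361) + (259/3)*(-306)) - 177859/178748) = 144085/((361/3 - 26418) - 177859*1/178748) = 144085/(-78893/3 - 177859/178748) = 144085/(-14102499541/536244) = 144085*(-536244/14102499541) = -77264716740/14102499541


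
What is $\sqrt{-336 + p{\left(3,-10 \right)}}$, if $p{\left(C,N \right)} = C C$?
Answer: $i \sqrt{327} \approx 18.083 i$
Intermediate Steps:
$p{\left(C,N \right)} = C^{2}$
$\sqrt{-336 + p{\left(3,-10 \right)}} = \sqrt{-336 + 3^{2}} = \sqrt{-336 + 9} = \sqrt{-327} = i \sqrt{327}$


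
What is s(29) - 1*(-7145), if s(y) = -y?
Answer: 7116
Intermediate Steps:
s(29) - 1*(-7145) = -1*29 - 1*(-7145) = -29 + 7145 = 7116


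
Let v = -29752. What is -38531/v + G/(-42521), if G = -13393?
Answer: 2036845187/1265084792 ≈ 1.6100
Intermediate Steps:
-38531/v + G/(-42521) = -38531/(-29752) - 13393/(-42521) = -38531*(-1/29752) - 13393*(-1/42521) = 38531/29752 + 13393/42521 = 2036845187/1265084792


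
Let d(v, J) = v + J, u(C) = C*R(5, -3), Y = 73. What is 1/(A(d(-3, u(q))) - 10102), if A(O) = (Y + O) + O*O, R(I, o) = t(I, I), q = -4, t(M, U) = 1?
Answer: -1/9987 ≈ -0.00010013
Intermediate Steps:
R(I, o) = 1
u(C) = C (u(C) = C*1 = C)
d(v, J) = J + v
A(O) = 73 + O + O**2 (A(O) = (73 + O) + O*O = (73 + O) + O**2 = 73 + O + O**2)
1/(A(d(-3, u(q))) - 10102) = 1/((73 + (-4 - 3) + (-4 - 3)**2) - 10102) = 1/((73 - 7 + (-7)**2) - 10102) = 1/((73 - 7 + 49) - 10102) = 1/(115 - 10102) = 1/(-9987) = -1/9987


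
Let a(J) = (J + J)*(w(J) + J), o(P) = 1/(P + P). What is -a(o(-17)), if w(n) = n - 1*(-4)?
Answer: 67/289 ≈ 0.23183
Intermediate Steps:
w(n) = 4 + n (w(n) = n + 4 = 4 + n)
o(P) = 1/(2*P)
a(J) = 2*J*(4 + 2*J) (a(J) = (J + J)*((4 + J) + J) = (2*J)*(4 + 2*J) = 2*J*(4 + 2*J))
-a(o(-17)) = -4*(½)/(-17)*(2 + (½)/(-17)) = -4*(½)*(-1/17)*(2 + (½)*(-1/17)) = -4*(-1)*(2 - 1/34)/34 = -4*(-1)*67/(34*34) = -1*(-67/289) = 67/289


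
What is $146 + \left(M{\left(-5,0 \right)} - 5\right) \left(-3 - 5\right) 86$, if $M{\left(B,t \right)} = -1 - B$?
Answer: $834$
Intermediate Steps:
$146 + \left(M{\left(-5,0 \right)} - 5\right) \left(-3 - 5\right) 86 = 146 + \left(\left(-1 - -5\right) - 5\right) \left(-3 - 5\right) 86 = 146 + \left(\left(-1 + 5\right) - 5\right) \left(-8\right) 86 = 146 + \left(4 - 5\right) \left(-8\right) 86 = 146 + \left(-1\right) \left(-8\right) 86 = 146 + 8 \cdot 86 = 146 + 688 = 834$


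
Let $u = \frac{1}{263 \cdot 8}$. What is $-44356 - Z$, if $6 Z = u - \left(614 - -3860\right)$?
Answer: $- \frac{183512283}{4208} \approx -43610.0$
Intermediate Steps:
$u = \frac{1}{2104} \approx 0.00047529$
$Z = - \frac{3137765}{4208}$ ($Z = \frac{\frac{1}{2104} - \left(614 - -3860\right)}{6} = \frac{\frac{1}{2104} - \left(614 + 3860\right)}{6} = \frac{\frac{1}{2104} - 4474}{6} = \frac{1}{6} \left(- \frac{9413295}{2104}\right) = - \frac{3137765}{4208} \approx -745.67$)
$-44356 - Z = -44356 - - \frac{3137765}{4208} = -44356 + \frac{3137765}{4208} = - \frac{183512283}{4208}$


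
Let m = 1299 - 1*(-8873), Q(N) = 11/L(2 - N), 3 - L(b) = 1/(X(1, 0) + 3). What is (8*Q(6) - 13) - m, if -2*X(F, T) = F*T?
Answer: -10152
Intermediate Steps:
X(F, T) = -F*T/2
L(b) = 8/3 (L(b) = 3 - 1/(-1/2*1*0 + 3) = 3 - 1/(0 + 3) = 3 - 1/3 = 8/3)
Q(N) = 33/8 (Q(N) = 11/(8/3) = 11*(3/8) = 33/8)
m = 10172 (m = 1299 + 8873 = 10172)
(8*Q(6) - 13) - m = (8*(33/8) - 13) - 1*10172 = (33 - 13) - 10172 = 20 - 10172 = -10152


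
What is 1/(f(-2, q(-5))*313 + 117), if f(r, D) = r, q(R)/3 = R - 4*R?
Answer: -1/509 ≈ -0.0019646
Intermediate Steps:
q(R) = -9*R (q(R) = 3*(R - 4*R) = 3*(-3*R) = -9*R)
1/(f(-2, q(-5))*313 + 117) = 1/(-2*313 + 117) = 1/(-626 + 117) = 1/(-509) = -1/509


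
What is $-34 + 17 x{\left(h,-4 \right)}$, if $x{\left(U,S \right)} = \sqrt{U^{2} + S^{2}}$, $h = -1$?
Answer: $-34 + 17 \sqrt{17} \approx 36.093$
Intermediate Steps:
$x{\left(U,S \right)} = \sqrt{S^{2} + U^{2}}$
$-34 + 17 x{\left(h,-4 \right)} = -34 + 17 \sqrt{\left(-4\right)^{2} + \left(-1\right)^{2}} = -34 + 17 \sqrt{16 + 1} = -34 + 17 \sqrt{17}$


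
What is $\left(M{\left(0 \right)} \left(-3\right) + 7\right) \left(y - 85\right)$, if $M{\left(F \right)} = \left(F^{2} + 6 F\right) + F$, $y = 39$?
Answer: $-322$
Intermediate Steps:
$M{\left(F \right)} = F^{2} + 7 F$
$\left(M{\left(0 \right)} \left(-3\right) + 7\right) \left(y - 85\right) = \left(0 \left(7 + 0\right) \left(-3\right) + 7\right) \left(39 - 85\right) = \left(0 \cdot 7 \left(-3\right) + 7\right) \left(-46\right) = \left(0 \left(-3\right) + 7\right) \left(-46\right) = \left(0 + 7\right) \left(-46\right) = 7 \left(-46\right) = -322$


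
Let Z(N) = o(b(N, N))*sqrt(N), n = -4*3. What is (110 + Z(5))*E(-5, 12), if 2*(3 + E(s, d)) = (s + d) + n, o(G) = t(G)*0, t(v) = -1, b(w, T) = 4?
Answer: -605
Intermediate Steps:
n = -12
o(G) = 0 (o(G) = -1*0 = 0)
Z(N) = 0 (Z(N) = 0*sqrt(N) = 0)
E(s, d) = -9 + d/2 + s/2 (E(s, d) = -3 + ((s + d) - 12)/2 = -3 + ((d + s) - 12)/2 = -3 + (-12 + d + s)/2 = -3 + (-6 + d/2 + s/2) = -9 + d/2 + s/2)
(110 + Z(5))*E(-5, 12) = (110 + 0)*(-9 + (1/2)*12 + (1/2)*(-5)) = 110*(-9 + 6 - 5/2) = 110*(-11/2) = -605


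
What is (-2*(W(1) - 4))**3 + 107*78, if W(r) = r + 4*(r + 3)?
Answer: -9230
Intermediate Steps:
W(r) = 12 + 5*r (W(r) = r + 4*(3 + r) = r + (12 + 4*r) = 12 + 5*r)
(-2*(W(1) - 4))**3 + 107*78 = (-2*((12 + 5*1) - 4))**3 + 107*78 = (-2*((12 + 5) - 4))**3 + 8346 = (-2*(17 - 4))**3 + 8346 = (-2*13)**3 + 8346 = (-26)**3 + 8346 = -17576 + 8346 = -9230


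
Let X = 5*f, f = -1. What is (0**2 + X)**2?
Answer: 25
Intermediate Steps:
X = -5 (X = 5*(-1) = -5)
(0**2 + X)**2 = (0**2 - 5)**2 = (0 - 5)**2 = (-5)**2 = 25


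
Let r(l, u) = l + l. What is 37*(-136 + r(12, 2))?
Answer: -4144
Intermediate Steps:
r(l, u) = 2*l
37*(-136 + r(12, 2)) = 37*(-136 + 2*12) = 37*(-136 + 24) = 37*(-112) = -4144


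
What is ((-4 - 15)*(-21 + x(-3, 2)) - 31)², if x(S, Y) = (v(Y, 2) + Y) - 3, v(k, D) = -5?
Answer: 232324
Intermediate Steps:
x(S, Y) = -8 + Y (x(S, Y) = (-5 + Y) - 3 = -8 + Y)
((-4 - 15)*(-21 + x(-3, 2)) - 31)² = ((-4 - 15)*(-21 + (-8 + 2)) - 31)² = (-19*(-21 - 6) - 31)² = (-19*(-27) - 31)² = (513 - 31)² = 482² = 232324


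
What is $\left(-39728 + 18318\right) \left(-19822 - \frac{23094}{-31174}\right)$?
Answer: $\frac{6614704433470}{15587} \approx 4.2437 \cdot 10^{8}$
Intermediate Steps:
$\left(-39728 + 18318\right) \left(-19822 - \frac{23094}{-31174}\right) = - 21410 \left(-19822 - - \frac{11547}{15587}\right) = - 21410 \left(-19822 + \frac{11547}{15587}\right) = \left(-21410\right) \left(- \frac{308953967}{15587}\right) = \frac{6614704433470}{15587}$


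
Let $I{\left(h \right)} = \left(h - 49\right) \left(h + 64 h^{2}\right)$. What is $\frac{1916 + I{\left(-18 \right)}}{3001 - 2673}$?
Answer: $- \frac{693095}{164} \approx -4226.2$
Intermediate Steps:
$I{\left(h \right)} = \left(-49 + h\right) \left(h + 64 h^{2}\right)$
$\frac{1916 + I{\left(-18 \right)}}{3001 - 2673} = \frac{1916 - 18 \left(-49 - -56430 + 64 \left(-18\right)^{2}\right)}{3001 - 2673} = \frac{1916 - 18 \left(-49 + 56430 + 64 \cdot 324\right)}{328} = \left(1916 - 18 \left(-49 + 56430 + 20736\right)\right) \frac{1}{328} = \left(1916 - 1388106\right) \frac{1}{328} = \left(-1386190\right) \frac{1}{328} = - \frac{693095}{164}$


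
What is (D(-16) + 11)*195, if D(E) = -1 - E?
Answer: 5070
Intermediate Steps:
(D(-16) + 11)*195 = ((-1 - 1*(-16)) + 11)*195 = ((-1 + 16) + 11)*195 = (15 + 11)*195 = 26*195 = 5070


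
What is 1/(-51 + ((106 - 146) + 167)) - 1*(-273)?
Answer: 20749/76 ≈ 273.01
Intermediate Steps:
1/(-51 + ((106 - 146) + 167)) - 1*(-273) = 1/(-51 + (-40 + 167)) + 273 = 1/(-51 + 127) + 273 = 1/76 + 273 = 20749/76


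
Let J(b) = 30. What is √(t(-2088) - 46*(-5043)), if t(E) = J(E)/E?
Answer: √7023365493/174 ≈ 481.64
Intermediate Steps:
t(E) = 30/E
√(t(-2088) - 46*(-5043)) = √(30/(-2088) - 46*(-5043)) = √(30*(-1/2088) + 231978) = √(-5/348 + 231978) = √(80728339/348) = √7023365493/174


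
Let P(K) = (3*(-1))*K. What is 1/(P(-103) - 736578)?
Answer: -1/736269 ≈ -1.3582e-6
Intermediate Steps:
P(K) = -3*K
1/(P(-103) - 736578) = 1/(-3*(-103) - 736578) = 1/(309 - 736578) = 1/(-736269) = -1/736269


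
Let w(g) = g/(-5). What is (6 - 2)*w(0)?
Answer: 0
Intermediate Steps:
w(g) = -g/5 (w(g) = g*(-⅕) = -g/5)
(6 - 2)*w(0) = (6 - 2)*(-⅕*0) = 4*0 = 0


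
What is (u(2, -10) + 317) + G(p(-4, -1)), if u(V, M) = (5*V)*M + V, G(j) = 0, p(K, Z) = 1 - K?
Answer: 219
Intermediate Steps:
u(V, M) = V + 5*M*V (u(V, M) = 5*M*V + V = V + 5*M*V)
(u(2, -10) + 317) + G(p(-4, -1)) = (2*(1 + 5*(-10)) + 317) + 0 = (2*(1 - 50) + 317) + 0 = (2*(-49) + 317) + 0 = (-98 + 317) + 0 = 219 + 0 = 219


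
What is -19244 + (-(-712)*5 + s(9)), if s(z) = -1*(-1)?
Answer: -15683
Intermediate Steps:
s(z) = 1
-19244 + (-(-712)*5 + s(9)) = -19244 + (-(-712)*5 + 1) = -19244 + (-89*(-40) + 1) = -19244 + (3560 + 1) = -19244 + 3561 = -15683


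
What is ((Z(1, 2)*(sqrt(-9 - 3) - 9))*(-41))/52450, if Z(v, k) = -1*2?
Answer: -369/26225 + 82*I*sqrt(3)/26225 ≈ -0.014071 + 0.0054158*I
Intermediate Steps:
Z(v, k) = -2
((Z(1, 2)*(sqrt(-9 - 3) - 9))*(-41))/52450 = (-2*(sqrt(-9 - 3) - 9)*(-41))/52450 = (-2*(sqrt(-12) - 9)*(-41))*(1/52450) = (-2*(2*I*sqrt(3) - 9)*(-41))*(1/52450) = (-2*(-9 + 2*I*sqrt(3))*(-41))*(1/52450) = ((18 - 4*I*sqrt(3))*(-41))*(1/52450) = (-738 + 164*I*sqrt(3))*(1/52450) = -369/26225 + 82*I*sqrt(3)/26225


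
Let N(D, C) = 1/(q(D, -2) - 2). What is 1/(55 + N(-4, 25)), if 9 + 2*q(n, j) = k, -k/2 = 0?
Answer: 13/713 ≈ 0.018233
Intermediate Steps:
k = 0 (k = -2*0 = 0)
q(n, j) = -9/2 (q(n, j) = -9/2 + (1/2)*0 = -9/2 + 0 = -9/2)
N(D, C) = -2/13 (N(D, C) = 1/(-9/2 - 2) = 1/(-13/2) = -2/13)
1/(55 + N(-4, 25)) = 1/(55 - 2/13) = 1/(713/13) = 13/713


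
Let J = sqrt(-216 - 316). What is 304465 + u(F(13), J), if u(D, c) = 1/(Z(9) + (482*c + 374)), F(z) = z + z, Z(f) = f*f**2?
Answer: 38001183043408/124812977 - 964*I*sqrt(133)/124812977 ≈ 3.0447e+5 - 8.9072e-5*I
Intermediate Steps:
Z(f) = f**3
J = 2*I*sqrt(133) (J = sqrt(-532) = 2*I*sqrt(133) ≈ 23.065*I)
F(z) = 2*z
u(D, c) = 1/(1103 + 482*c) (u(D, c) = 1/(9**3 + (482*c + 374)) = 1/(729 + (374 + 482*c)) = 1/(1103 + 482*c))
304465 + u(F(13), J) = 304465 + 1/(1103 + 482*(2*I*sqrt(133))) = 304465 + 1/(1103 + 964*I*sqrt(133))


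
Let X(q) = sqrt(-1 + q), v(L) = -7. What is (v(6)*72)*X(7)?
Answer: -504*sqrt(6) ≈ -1234.5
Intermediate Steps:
(v(6)*72)*X(7) = (-7*72)*sqrt(-1 + 7) = -504*sqrt(6)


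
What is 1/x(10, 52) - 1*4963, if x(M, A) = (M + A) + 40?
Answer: -506225/102 ≈ -4963.0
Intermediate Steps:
x(M, A) = 40 + A + M (x(M, A) = (A + M) + 40 = 40 + A + M)
1/x(10, 52) - 1*4963 = 1/(40 + 52 + 10) - 1*4963 = 1/102 - 4963 = -506225/102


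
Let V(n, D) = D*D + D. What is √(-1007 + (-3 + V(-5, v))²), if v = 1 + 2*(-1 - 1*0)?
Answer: I*√998 ≈ 31.591*I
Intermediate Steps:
v = -1 (v = 1 + 2*(-1 + 0) = 1 + 2*(-1) = 1 - 2 = -1)
V(n, D) = D + D² (V(n, D) = D² + D = D + D²)
√(-1007 + (-3 + V(-5, v))²) = √(-1007 + (-3 - (1 - 1))²) = √(-1007 + (-3 - 1*0)²) = √(-1007 + (-3 + 0)²) = √(-1007 + (-3)²) = √(-1007 + 9) = √(-998) = I*√998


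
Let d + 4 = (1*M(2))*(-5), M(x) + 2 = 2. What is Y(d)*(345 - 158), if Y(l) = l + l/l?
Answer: -561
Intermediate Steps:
M(x) = 0 (M(x) = -2 + 2 = 0)
d = -4 (d = -4 + (1*0)*(-5) = -4 + 0*(-5) = -4 + 0 = -4)
Y(l) = 1 + l (Y(l) = l + 1 = 1 + l)
Y(d)*(345 - 158) = (1 - 4)*(345 - 158) = -3*187 = -561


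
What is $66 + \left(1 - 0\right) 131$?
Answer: $197$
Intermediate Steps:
$66 + \left(1 - 0\right) 131 = 66 + \left(1 + 0\right) 131 = 66 + 1 \cdot 131 = 66 + 131 = 197$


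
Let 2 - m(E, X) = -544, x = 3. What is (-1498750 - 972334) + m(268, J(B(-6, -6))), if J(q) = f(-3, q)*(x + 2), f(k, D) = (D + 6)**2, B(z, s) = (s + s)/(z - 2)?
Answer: -2470538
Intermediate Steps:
B(z, s) = 2*s/(-2 + z) (B(z, s) = (2*s)/(-2 + z) = 2*s/(-2 + z))
f(k, D) = (6 + D)**2
J(q) = 5*(6 + q)**2 (J(q) = (6 + q)**2*(3 + 2) = (6 + q)**2*5 = 5*(6 + q)**2)
m(E, X) = 546 (m(E, X) = 2 - 1*(-544) = 2 + 544 = 546)
(-1498750 - 972334) + m(268, J(B(-6, -6))) = (-1498750 - 972334) + 546 = -2471084 + 546 = -2470538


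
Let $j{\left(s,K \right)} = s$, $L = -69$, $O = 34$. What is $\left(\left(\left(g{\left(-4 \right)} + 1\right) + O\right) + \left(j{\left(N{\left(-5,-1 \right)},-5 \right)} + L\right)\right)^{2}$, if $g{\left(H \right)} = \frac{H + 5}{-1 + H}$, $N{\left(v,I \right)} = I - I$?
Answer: $\frac{29241}{25} \approx 1169.6$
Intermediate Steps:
$N{\left(v,I \right)} = 0$
$g{\left(H \right)} = \frac{5 + H}{-1 + H}$
$\left(\left(\left(g{\left(-4 \right)} + 1\right) + O\right) + \left(j{\left(N{\left(-5,-1 \right)},-5 \right)} + L\right)\right)^{2} = \left(\left(\left(\frac{5 - 4}{-1 - 4} + 1\right) + 34\right) + \left(0 - 69\right)\right)^{2} = \left(\left(\left(\frac{1}{-5} \cdot 1 + 1\right) + 34\right) - 69\right)^{2} = \left(\left(\left(\left(- \frac{1}{5}\right) 1 + 1\right) + 34\right) - 69\right)^{2} = \left(\left(\left(- \frac{1}{5} + 1\right) + 34\right) - 69\right)^{2} = \left(\left(\frac{4}{5} + 34\right) - 69\right)^{2} = \left(\frac{174}{5} - 69\right)^{2} = \left(- \frac{171}{5}\right)^{2} = \frac{29241}{25}$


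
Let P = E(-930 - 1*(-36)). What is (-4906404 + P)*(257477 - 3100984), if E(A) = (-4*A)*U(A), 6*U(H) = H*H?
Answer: -1340537969629764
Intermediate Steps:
U(H) = H²/6 (U(H) = (H*H)/6 = H²/6)
E(A) = -2*A³/3 (E(A) = (-4*A)*(A²/6) = -2*A³/3)
P = 476344656 (P = -2*(-930 - 1*(-36))³/3 = -2*(-930 + 36)³/3 = -⅔*(-894)³ = -⅔*(-714516984) = 476344656)
(-4906404 + P)*(257477 - 3100984) = (-4906404 + 476344656)*(257477 - 3100984) = 471438252*(-2843507) = -1340537969629764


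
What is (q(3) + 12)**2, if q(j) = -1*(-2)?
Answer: 196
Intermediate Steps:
q(j) = 2
(q(3) + 12)**2 = (2 + 12)**2 = 14**2 = 196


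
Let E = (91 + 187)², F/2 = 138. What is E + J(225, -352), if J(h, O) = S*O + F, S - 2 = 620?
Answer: -141384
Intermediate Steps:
F = 276 (F = 2*138 = 276)
S = 622 (S = 2 + 620 = 622)
J(h, O) = 276 + 622*O (J(h, O) = 622*O + 276 = 276 + 622*O)
E = 77284 (E = 278² = 77284)
E + J(225, -352) = 77284 + (276 + 622*(-352)) = 77284 + (276 - 218944) = 77284 - 218668 = -141384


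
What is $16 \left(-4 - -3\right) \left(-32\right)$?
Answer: $512$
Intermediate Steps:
$16 \left(-4 - -3\right) \left(-32\right) = 16 \left(-4 + 3\right) \left(-32\right) = 16 \left(-1\right) \left(-32\right) = \left(-16\right) \left(-32\right) = 512$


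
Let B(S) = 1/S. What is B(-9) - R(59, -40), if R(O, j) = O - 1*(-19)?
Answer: -703/9 ≈ -78.111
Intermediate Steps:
R(O, j) = 19 + O (R(O, j) = O + 19 = 19 + O)
B(-9) - R(59, -40) = 1/(-9) - (19 + 59) = -⅑ - 1*78 = -⅑ - 78 = -703/9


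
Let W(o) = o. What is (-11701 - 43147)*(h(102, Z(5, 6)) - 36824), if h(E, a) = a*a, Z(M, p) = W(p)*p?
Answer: 1948639744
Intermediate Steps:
Z(M, p) = p² (Z(M, p) = p*p = p²)
h(E, a) = a²
(-11701 - 43147)*(h(102, Z(5, 6)) - 36824) = (-11701 - 43147)*((6²)² - 36824) = -54848*(36² - 36824) = -54848*(1296 - 36824) = -54848*(-35528) = 1948639744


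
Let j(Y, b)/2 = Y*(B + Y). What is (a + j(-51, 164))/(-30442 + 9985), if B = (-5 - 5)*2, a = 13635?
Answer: -6959/6819 ≈ -1.0205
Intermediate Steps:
B = -20 (B = -10*2 = -20)
j(Y, b) = 2*Y*(-20 + Y) (j(Y, b) = 2*(Y*(-20 + Y)) = 2*Y*(-20 + Y))
(a + j(-51, 164))/(-30442 + 9985) = (13635 + 2*(-51)*(-20 - 51))/(-30442 + 9985) = (13635 + 2*(-51)*(-71))/(-20457) = (13635 + 7242)*(-1/20457) = 20877*(-1/20457) = -6959/6819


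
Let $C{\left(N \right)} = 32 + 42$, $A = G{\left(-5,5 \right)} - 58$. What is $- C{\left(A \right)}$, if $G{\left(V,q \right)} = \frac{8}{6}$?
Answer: $-74$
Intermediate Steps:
$G{\left(V,q \right)} = \frac{4}{3}$ ($G{\left(V,q \right)} = 8 \cdot \frac{1}{6} = \frac{4}{3}$)
$A = - \frac{170}{3}$ ($A = \frac{4}{3} - 58 = - \frac{170}{3} \approx -56.667$)
$C{\left(N \right)} = 74$
$- C{\left(A \right)} = \left(-1\right) 74 = -74$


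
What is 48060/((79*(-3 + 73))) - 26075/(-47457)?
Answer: 242497817/26243721 ≈ 9.2402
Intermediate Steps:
48060/((79*(-3 + 73))) - 26075/(-47457) = 48060/((79*70)) - 26075*(-1/47457) = 48060/5530 + 26075/47457 = 48060*(1/5530) + 26075/47457 = 4806/553 + 26075/47457 = 242497817/26243721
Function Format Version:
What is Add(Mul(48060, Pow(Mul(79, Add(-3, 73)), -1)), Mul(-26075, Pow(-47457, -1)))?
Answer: Rational(242497817, 26243721) ≈ 9.2402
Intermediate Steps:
Add(Mul(48060, Pow(Mul(79, Add(-3, 73)), -1)), Mul(-26075, Pow(-47457, -1))) = Add(Mul(48060, Pow(Mul(79, 70), -1)), Mul(-26075, Rational(-1, 47457))) = Add(Mul(48060, Pow(5530, -1)), Rational(26075, 47457)) = Add(Mul(48060, Rational(1, 5530)), Rational(26075, 47457)) = Add(Rational(4806, 553), Rational(26075, 47457)) = Rational(242497817, 26243721)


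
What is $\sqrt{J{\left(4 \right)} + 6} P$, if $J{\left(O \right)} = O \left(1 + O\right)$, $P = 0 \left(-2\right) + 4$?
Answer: $4 \sqrt{26} \approx 20.396$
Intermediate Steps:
$P = 4$ ($P = 0 + 4 = 4$)
$\sqrt{J{\left(4 \right)} + 6} P = \sqrt{4 \left(1 + 4\right) + 6} \cdot 4 = \sqrt{4 \cdot 5 + 6} \cdot 4 = \sqrt{20 + 6} \cdot 4 = \sqrt{26} \cdot 4 = 4 \sqrt{26}$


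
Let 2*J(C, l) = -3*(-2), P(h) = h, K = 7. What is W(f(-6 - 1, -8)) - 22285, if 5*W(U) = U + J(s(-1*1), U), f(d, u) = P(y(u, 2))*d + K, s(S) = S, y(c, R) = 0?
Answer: -22283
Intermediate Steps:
J(C, l) = 3 (J(C, l) = (-3*(-2))/2 = (½)*6 = 3)
f(d, u) = 7 (f(d, u) = 0*d + 7 = 0 + 7 = 7)
W(U) = ⅗ + U/5 (W(U) = (U + 3)/5 = (3 + U)/5 = ⅗ + U/5)
W(f(-6 - 1, -8)) - 22285 = (⅗ + (⅕)*7) - 22285 = (⅗ + 7/5) - 22285 = 2 - 22285 = -22283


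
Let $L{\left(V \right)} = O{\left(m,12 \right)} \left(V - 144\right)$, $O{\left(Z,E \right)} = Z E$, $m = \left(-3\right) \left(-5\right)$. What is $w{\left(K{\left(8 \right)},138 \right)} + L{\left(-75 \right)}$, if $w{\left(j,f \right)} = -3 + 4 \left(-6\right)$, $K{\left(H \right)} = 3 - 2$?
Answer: $-39447$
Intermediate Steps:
$m = 15$
$K{\left(H \right)} = 1$ ($K{\left(H \right)} = 3 - 2 = 1$)
$O{\left(Z,E \right)} = E Z$
$L{\left(V \right)} = -25920 + 180 V$ ($L{\left(V \right)} = 12 \cdot 15 \left(V - 144\right) = 180 \left(-144 + V\right) = -25920 + 180 V$)
$w{\left(j,f \right)} = -27$ ($w{\left(j,f \right)} = -3 - 24 = -27$)
$w{\left(K{\left(8 \right)},138 \right)} + L{\left(-75 \right)} = -27 + \left(-25920 + 180 \left(-75\right)\right) = -27 - 39420 = -39447$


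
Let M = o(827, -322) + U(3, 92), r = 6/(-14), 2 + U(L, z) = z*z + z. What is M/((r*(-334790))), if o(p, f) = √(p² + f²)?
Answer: 29939/502185 + 7*√787613/1004370 ≈ 0.065803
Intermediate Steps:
U(L, z) = -2 + z + z² (U(L, z) = -2 + (z*z + z) = -2 + (z² + z) = -2 + (z + z²) = -2 + z + z²)
o(p, f) = √(f² + p²)
r = -3/7 (r = 6*(-1/14) = -3/7 ≈ -0.42857)
M = 8554 + √787613 (M = √((-322)² + 827²) + (-2 + 92 + 92²) = √(103684 + 683929) + (-2 + 92 + 8464) = √787613 + 8554 = 8554 + √787613 ≈ 9441.5)
M/((r*(-334790))) = (8554 + √787613)/((-3/7*(-334790))) = (8554 + √787613)/(1004370/7) = (8554 + √787613)*(7/1004370) = 29939/502185 + 7*√787613/1004370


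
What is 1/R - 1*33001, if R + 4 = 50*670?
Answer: -1105401495/33496 ≈ -33001.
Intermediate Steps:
R = 33496 (R = -4 + 50*670 = -4 + 33500 = 33496)
1/R - 1*33001 = 1/33496 - 1*33001 = 1/33496 - 33001 = -1105401495/33496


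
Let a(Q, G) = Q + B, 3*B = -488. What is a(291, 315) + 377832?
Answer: 1133881/3 ≈ 3.7796e+5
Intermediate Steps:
B = -488/3 (B = (⅓)*(-488) = -488/3 ≈ -162.67)
a(Q, G) = -488/3 + Q (a(Q, G) = Q - 488/3 = -488/3 + Q)
a(291, 315) + 377832 = (-488/3 + 291) + 377832 = 385/3 + 377832 = 1133881/3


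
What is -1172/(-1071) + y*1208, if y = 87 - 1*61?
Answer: 33639140/1071 ≈ 31409.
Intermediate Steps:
y = 26 (y = 87 - 61 = 26)
-1172/(-1071) + y*1208 = -1172/(-1071) + 26*1208 = -1172*(-1/1071) + 31408 = 1172/1071 + 31408 = 33639140/1071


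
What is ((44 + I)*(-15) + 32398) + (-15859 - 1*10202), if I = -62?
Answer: 6607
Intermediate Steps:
((44 + I)*(-15) + 32398) + (-15859 - 1*10202) = ((44 - 62)*(-15) + 32398) + (-15859 - 1*10202) = (-18*(-15) + 32398) + (-15859 - 10202) = (270 + 32398) - 26061 = 32668 - 26061 = 6607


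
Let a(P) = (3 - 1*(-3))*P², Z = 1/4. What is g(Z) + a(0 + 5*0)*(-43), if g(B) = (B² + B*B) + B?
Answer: 3/8 ≈ 0.37500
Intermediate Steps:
Z = ¼ ≈ 0.25000
g(B) = B + 2*B² (g(B) = (B² + B²) + B = 2*B² + B = B + 2*B²)
a(P) = 6*P² (a(P) = (3 + 3)*P² = 6*P²)
g(Z) + a(0 + 5*0)*(-43) = (1 + 2*(¼))/4 + (6*(0 + 5*0)²)*(-43) = (1 + ½)/4 + (6*(0 + 0)²)*(-43) = (¼)*(3/2) + (6*0²)*(-43) = 3/8 + (6*0)*(-43) = 3/8 + 0*(-43) = 3/8 + 0 = 3/8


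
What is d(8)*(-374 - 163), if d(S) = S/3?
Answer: -1432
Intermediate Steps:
d(S) = S/3 (d(S) = S*(⅓) = S/3)
d(8)*(-374 - 163) = ((⅓)*8)*(-374 - 163) = (8/3)*(-537) = -1432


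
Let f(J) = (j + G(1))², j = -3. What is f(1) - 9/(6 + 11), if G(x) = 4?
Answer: 8/17 ≈ 0.47059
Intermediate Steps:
f(J) = 1 (f(J) = (-3 + 4)² = 1² = 1)
f(1) - 9/(6 + 11) = 1 - 9/(6 + 11) = 1 - 9/17 = 8/17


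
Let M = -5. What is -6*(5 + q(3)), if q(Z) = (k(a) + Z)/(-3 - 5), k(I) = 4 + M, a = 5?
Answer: -57/2 ≈ -28.500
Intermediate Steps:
k(I) = -1 (k(I) = 4 - 5 = -1)
q(Z) = ⅛ - Z/8 (q(Z) = (-1 + Z)/(-3 - 5) = (-1 + Z)/(-8) = (-1 + Z)*(-⅛) = ⅛ - Z/8)
-6*(5 + q(3)) = -6*(5 + (⅛ - ⅛*3)) = -6*(5 + (⅛ - 3/8)) = -6*(5 - ¼) = -6*19/4 = -57/2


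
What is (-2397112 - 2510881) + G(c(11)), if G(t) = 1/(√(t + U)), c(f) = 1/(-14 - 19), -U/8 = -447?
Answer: -4907993 + √3894231/118007 ≈ -4.9080e+6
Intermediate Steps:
U = 3576 (U = -8*(-447) = 3576)
c(f) = -1/33 (c(f) = 1/(-33) = -1/33)
G(t) = (3576 + t)^(-½) (G(t) = 1/(√(t + 3576)) = 1/(√(3576 + t)) = (3576 + t)^(-½))
(-2397112 - 2510881) + G(c(11)) = (-2397112 - 2510881) + (3576 - 1/33)^(-½) = -4907993 + (118007/33)^(-½) = -4907993 + √3894231/118007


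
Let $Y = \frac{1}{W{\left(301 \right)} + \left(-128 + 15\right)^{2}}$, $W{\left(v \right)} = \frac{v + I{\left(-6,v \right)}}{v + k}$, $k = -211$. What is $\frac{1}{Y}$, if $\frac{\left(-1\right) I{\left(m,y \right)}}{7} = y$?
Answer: $\frac{191234}{15} \approx 12749.0$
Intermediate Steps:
$I{\left(m,y \right)} = - 7 y$
$W{\left(v \right)} = - \frac{6 v}{-211 + v}$ ($W{\left(v \right)} = \frac{v - 7 v}{v - 211} = \frac{\left(-6\right) v}{-211 + v} = - \frac{6 v}{-211 + v}$)
$Y = \frac{15}{191234}$ ($Y = \frac{1}{\left(-6\right) 301 \frac{1}{-211 + 301} + \left(-128 + 15\right)^{2}} = \frac{1}{\left(-6\right) 301 \cdot \frac{1}{90} + \left(-113\right)^{2}} = \frac{1}{\left(-6\right) 301 \cdot \frac{1}{90} + 12769} = \frac{1}{- \frac{301}{15} + 12769} = \frac{1}{\frac{191234}{15}} = \frac{15}{191234} \approx 7.8438 \cdot 10^{-5}$)
$\frac{1}{Y} = \frac{1}{\frac{15}{191234}} = \frac{191234}{15}$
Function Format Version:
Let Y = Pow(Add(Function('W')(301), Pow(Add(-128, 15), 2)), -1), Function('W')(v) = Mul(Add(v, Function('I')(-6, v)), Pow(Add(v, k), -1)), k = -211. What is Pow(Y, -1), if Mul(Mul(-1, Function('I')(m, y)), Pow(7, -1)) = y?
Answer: Rational(191234, 15) ≈ 12749.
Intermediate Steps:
Function('I')(m, y) = Mul(-7, y)
Function('W')(v) = Mul(-6, v, Pow(Add(-211, v), -1)) (Function('W')(v) = Mul(Add(v, Mul(-7, v)), Pow(Add(v, -211), -1)) = Mul(Mul(-6, v), Pow(Add(-211, v), -1)) = Mul(-6, v, Pow(Add(-211, v), -1)))
Y = Rational(15, 191234) (Y = Pow(Add(Mul(-6, 301, Pow(Add(-211, 301), -1)), Pow(Add(-128, 15), 2)), -1) = Pow(Add(Mul(-6, 301, Pow(90, -1)), Pow(-113, 2)), -1) = Pow(Add(Mul(-6, 301, Rational(1, 90)), 12769), -1) = Pow(Add(Rational(-301, 15), 12769), -1) = Pow(Rational(191234, 15), -1) = Rational(15, 191234) ≈ 7.8438e-5)
Pow(Y, -1) = Pow(Rational(15, 191234), -1) = Rational(191234, 15)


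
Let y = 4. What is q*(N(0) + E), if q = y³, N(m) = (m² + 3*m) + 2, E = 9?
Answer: 704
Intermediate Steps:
N(m) = 2 + m² + 3*m
q = 64 (q = 4³ = 64)
q*(N(0) + E) = 64*((2 + 0² + 3*0) + 9) = 64*((2 + 0 + 0) + 9) = 64*(2 + 9) = 64*11 = 704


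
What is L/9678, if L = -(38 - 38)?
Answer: 0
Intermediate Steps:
L = 0 (L = -1*0 = 0)
L/9678 = 0/9678 = 0*(1/9678) = 0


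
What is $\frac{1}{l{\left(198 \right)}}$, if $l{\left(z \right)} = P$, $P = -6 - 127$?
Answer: $- \frac{1}{133} \approx -0.0075188$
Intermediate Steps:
$P = -133$
$l{\left(z \right)} = -133$
$\frac{1}{l{\left(198 \right)}} = \frac{1}{-133} = - \frac{1}{133}$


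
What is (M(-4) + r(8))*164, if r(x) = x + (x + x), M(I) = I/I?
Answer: 4100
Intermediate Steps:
M(I) = 1
r(x) = 3*x (r(x) = x + 2*x = 3*x)
(M(-4) + r(8))*164 = (1 + 3*8)*164 = (1 + 24)*164 = 25*164 = 4100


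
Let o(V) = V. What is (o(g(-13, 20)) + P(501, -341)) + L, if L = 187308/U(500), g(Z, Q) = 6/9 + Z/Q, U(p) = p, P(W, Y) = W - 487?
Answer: 582949/1500 ≈ 388.63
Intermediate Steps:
P(W, Y) = -487 + W
g(Z, Q) = ⅔ + Z/Q (g(Z, Q) = 6*(⅑) + Z/Q = ⅔ + Z/Q)
L = 46827/125 (L = 187308/500 = 187308*(1/500) = 46827/125 ≈ 374.62)
(o(g(-13, 20)) + P(501, -341)) + L = ((⅔ - 13/20) + (-487 + 501)) + 46827/125 = ((⅔ - 13*1/20) + 14) + 46827/125 = ((⅔ - 13/20) + 14) + 46827/125 = (1/60 + 14) + 46827/125 = 841/60 + 46827/125 = 582949/1500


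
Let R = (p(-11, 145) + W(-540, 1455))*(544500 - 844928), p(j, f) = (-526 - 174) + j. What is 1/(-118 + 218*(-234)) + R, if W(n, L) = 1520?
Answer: -12426954864761/51130 ≈ -2.4305e+8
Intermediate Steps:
p(j, f) = -700 + j
R = -243046252 (R = ((-700 - 11) + 1520)*(544500 - 844928) = (-711 + 1520)*(-300428) = 809*(-300428) = -243046252)
1/(-118 + 218*(-234)) + R = 1/(-118 + 218*(-234)) - 243046252 = 1/(-118 - 51012) - 243046252 = 1/(-51130) - 243046252 = -1/51130 - 243046252 = -12426954864761/51130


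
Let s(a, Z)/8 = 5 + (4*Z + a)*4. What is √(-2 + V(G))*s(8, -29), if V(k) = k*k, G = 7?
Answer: -3416*√47 ≈ -23419.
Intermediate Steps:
V(k) = k²
s(a, Z) = 40 + 32*a + 128*Z (s(a, Z) = 8*(5 + (4*Z + a)*4) = 8*(5 + (a + 4*Z)*4) = 8*(5 + (4*a + 16*Z)) = 8*(5 + 4*a + 16*Z) = 40 + 32*a + 128*Z)
√(-2 + V(G))*s(8, -29) = √(-2 + 7²)*(40 + 32*8 + 128*(-29)) = √(-2 + 49)*(40 + 256 - 3712) = √47*(-3416) = -3416*√47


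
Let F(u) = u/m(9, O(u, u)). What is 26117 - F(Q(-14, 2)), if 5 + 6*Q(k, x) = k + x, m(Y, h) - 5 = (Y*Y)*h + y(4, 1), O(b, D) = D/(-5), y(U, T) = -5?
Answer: 2115482/81 ≈ 26117.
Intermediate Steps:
O(b, D) = -D/5 (O(b, D) = D*(-⅕) = -D/5)
m(Y, h) = h*Y² (m(Y, h) = 5 + ((Y*Y)*h - 5) = 5 + (Y²*h - 5) = 5 + (h*Y² - 5) = 5 + (-5 + h*Y²) = h*Y²)
Q(k, x) = -⅚ + k/6 + x/6 (Q(k, x) = -⅚ + (k + x)/6 = -⅚ + (k/6 + x/6) = -⅚ + k/6 + x/6)
F(u) = -5/81 (F(u) = u/((-u/5*9²)) = u/((-u/5*81)) = u/((-81*u/5)) = u*(-5/(81*u)) = -5/81)
26117 - F(Q(-14, 2)) = 26117 - 1*(-5/81) = 26117 + 5/81 = 2115482/81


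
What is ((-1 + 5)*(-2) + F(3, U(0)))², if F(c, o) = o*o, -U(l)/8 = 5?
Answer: 2534464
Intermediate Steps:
U(l) = -40 (U(l) = -8*5 = -40)
F(c, o) = o²
((-1 + 5)*(-2) + F(3, U(0)))² = ((-1 + 5)*(-2) + (-40)²)² = (4*(-2) + 1600)² = (-8 + 1600)² = 1592² = 2534464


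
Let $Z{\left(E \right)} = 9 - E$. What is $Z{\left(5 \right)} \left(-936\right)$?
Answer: $-3744$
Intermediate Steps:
$Z{\left(5 \right)} \left(-936\right) = \left(9 - 5\right) \left(-936\right) = 4 \left(-936\right) = -3744$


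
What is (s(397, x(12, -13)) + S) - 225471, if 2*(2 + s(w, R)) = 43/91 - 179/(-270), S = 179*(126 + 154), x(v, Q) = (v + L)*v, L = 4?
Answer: -8616818521/49140 ≈ -1.7535e+5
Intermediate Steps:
x(v, Q) = v*(4 + v) (x(v, Q) = (v + 4)*v = (4 + v)*v = v*(4 + v))
S = 50120 (S = 179*280 = 50120)
s(w, R) = -70381/49140 (s(w, R) = -2 + (43/91 - 179/(-270))/2 = -2 + (43*(1/91) - 179*(-1/270))/2 = -2 + (43/91 + 179/270)/2 = -2 + (½)*(27899/24570) = -2 + 27899/49140 = -70381/49140)
(s(397, x(12, -13)) + S) - 225471 = (-70381/49140 + 50120) - 225471 = 2462826419/49140 - 225471 = -8616818521/49140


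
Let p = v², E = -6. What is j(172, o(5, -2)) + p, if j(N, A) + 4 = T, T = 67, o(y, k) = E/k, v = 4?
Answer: 79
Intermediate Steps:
o(y, k) = -6/k
j(N, A) = 63 (j(N, A) = -4 + 67 = 63)
p = 16 (p = 4² = 16)
j(172, o(5, -2)) + p = 63 + 16 = 79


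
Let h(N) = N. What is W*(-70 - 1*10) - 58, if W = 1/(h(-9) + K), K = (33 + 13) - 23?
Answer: -446/7 ≈ -63.714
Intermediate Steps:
K = 23 (K = 46 - 23 = 23)
W = 1/14 (W = 1/(-9 + 23) = 1/14 ≈ 0.071429)
W*(-70 - 1*10) - 58 = (-70 - 1*10)/14 - 58 = (-70 - 10)/14 - 58 = (1/14)*(-80) - 58 = -40/7 - 58 = -446/7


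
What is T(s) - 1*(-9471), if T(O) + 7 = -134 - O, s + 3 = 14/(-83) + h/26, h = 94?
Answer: 10066588/1079 ≈ 9329.5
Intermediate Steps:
s = 482/1079 (s = -3 + (14/(-83) + 94/26) = -3 + (14*(-1/83) + 94*(1/26)) = -3 + (-14/83 + 47/13) = -3 + 3719/1079 = 482/1079 ≈ 0.44671)
T(O) = -141 - O (T(O) = -7 + (-134 - O) = -141 - O)
T(s) - 1*(-9471) = (-141 - 1*482/1079) - 1*(-9471) = (-141 - 482/1079) + 9471 = -152621/1079 + 9471 = 10066588/1079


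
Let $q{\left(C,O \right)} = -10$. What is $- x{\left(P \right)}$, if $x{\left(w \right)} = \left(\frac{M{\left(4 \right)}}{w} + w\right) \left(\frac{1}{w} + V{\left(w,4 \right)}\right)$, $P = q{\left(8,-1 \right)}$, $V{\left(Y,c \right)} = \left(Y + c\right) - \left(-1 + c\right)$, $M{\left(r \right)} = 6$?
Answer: $- \frac{4823}{50} \approx -96.46$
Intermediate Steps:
$V{\left(Y,c \right)} = 1 + Y$
$P = -10$
$x{\left(w \right)} = \left(w + \frac{6}{w}\right) \left(1 + w + \frac{1}{w}\right)$ ($x{\left(w \right)} = \left(\frac{6}{w} + w\right) \left(\frac{1}{w} + \left(1 + w\right)\right) = \left(w + \frac{6}{w}\right) \left(1 + w + \frac{1}{w}\right)$)
$- x{\left(P \right)} = - (7 - 10 + \left(-10\right)^{2} + \frac{6}{-10} + \frac{6}{100}) = - (7 - 10 + 100 + 6 \left(- \frac{1}{10}\right) + 6 \cdot \frac{1}{100}) = - (7 - 10 + 100 - \frac{3}{5} + \frac{3}{50}) = \left(-1\right) \frac{4823}{50} = - \frac{4823}{50}$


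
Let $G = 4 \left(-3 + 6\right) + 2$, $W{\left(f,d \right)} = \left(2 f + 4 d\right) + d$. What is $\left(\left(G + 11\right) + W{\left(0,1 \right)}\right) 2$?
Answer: $60$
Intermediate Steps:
$W{\left(f,d \right)} = 2 f + 5 d$
$G = 14$ ($G = 4 \cdot 3 + 2 = 12 + 2 = 14$)
$\left(\left(G + 11\right) + W{\left(0,1 \right)}\right) 2 = \left(\left(14 + 11\right) + \left(2 \cdot 0 + 5 \cdot 1\right)\right) 2 = \left(25 + \left(0 + 5\right)\right) 2 = \left(25 + 5\right) 2 = 30 \cdot 2 = 60$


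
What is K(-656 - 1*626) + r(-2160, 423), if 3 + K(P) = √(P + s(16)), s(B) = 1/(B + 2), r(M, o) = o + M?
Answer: -1740 + 5*I*√1846/6 ≈ -1740.0 + 35.804*I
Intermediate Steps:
r(M, o) = M + o
s(B) = 1/(2 + B)
K(P) = -3 + √(1/18 + P) (K(P) = -3 + √(P + 1/(2 + 16)) = -3 + √(P + 1/18) = -3 + √(1/18 + P))
K(-656 - 1*626) + r(-2160, 423) = (-3 + √(2 + 36*(-656 - 1*626))/6) + (-2160 + 423) = (-3 + √(2 + 36*(-656 - 626))/6) - 1737 = (-3 + √(2 + 36*(-1282))/6) - 1737 = (-3 + √(2 - 46152)/6) - 1737 = (-3 + √(-46150)/6) - 1737 = (-3 + (5*I*√1846)/6) - 1737 = (-3 + 5*I*√1846/6) - 1737 = -1740 + 5*I*√1846/6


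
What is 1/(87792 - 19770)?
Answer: 1/68022 ≈ 1.4701e-5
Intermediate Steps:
1/(87792 - 19770) = 1/68022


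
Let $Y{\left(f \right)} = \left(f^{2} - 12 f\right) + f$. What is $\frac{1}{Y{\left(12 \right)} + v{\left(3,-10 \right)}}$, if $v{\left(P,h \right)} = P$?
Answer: $\frac{1}{15} \approx 0.066667$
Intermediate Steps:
$Y{\left(f \right)} = f^{2} - 11 f$
$\frac{1}{Y{\left(12 \right)} + v{\left(3,-10 \right)}} = \frac{1}{12 \left(-11 + 12\right) + 3} = \frac{1}{12 \cdot 1 + 3} = \frac{1}{12 + 3} = \frac{1}{15}$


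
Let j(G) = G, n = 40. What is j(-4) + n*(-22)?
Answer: -884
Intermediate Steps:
j(-4) + n*(-22) = -4 + 40*(-22) = -4 - 880 = -884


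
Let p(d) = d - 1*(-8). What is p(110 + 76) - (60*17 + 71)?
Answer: -897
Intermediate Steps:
p(d) = 8 + d (p(d) = d + 8 = 8 + d)
p(110 + 76) - (60*17 + 71) = (8 + (110 + 76)) - (60*17 + 71) = (8 + 186) - (1020 + 71) = 194 - 1*1091 = 194 - 1091 = -897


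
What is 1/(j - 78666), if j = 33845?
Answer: -1/44821 ≈ -2.2311e-5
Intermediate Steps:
1/(j - 78666) = 1/(33845 - 78666) = 1/(-44821) = -1/44821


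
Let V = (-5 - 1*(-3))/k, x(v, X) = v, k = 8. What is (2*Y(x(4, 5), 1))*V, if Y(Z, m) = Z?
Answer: -2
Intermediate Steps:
V = -¼ (V = (-5 - 1*(-3))/8 = (-5 + 3)*(⅛) = -2*⅛ = -¼ ≈ -0.25000)
(2*Y(x(4, 5), 1))*V = (2*4)*(-¼) = 8*(-¼) = -2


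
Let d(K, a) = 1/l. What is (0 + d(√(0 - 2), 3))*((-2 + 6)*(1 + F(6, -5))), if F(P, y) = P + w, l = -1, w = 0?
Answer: -28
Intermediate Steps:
F(P, y) = P (F(P, y) = P + 0 = P)
d(K, a) = -1 (d(K, a) = 1/(-1) = -1)
(0 + d(√(0 - 2), 3))*((-2 + 6)*(1 + F(6, -5))) = (0 - 1)*((-2 + 6)*(1 + 6)) = -4*7 = -1*28 = -28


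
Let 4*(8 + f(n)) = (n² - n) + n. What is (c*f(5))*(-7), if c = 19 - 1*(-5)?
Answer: 294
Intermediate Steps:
f(n) = -8 + n²/4 (f(n) = -8 + ((n² - n) + n)/4 = -8 + n²/4)
c = 24 (c = 19 + 5 = 24)
(c*f(5))*(-7) = (24*(-8 + (¼)*5²))*(-7) = (24*(-8 + (¼)*25))*(-7) = (24*(-8 + 25/4))*(-7) = (24*(-7/4))*(-7) = -42*(-7) = 294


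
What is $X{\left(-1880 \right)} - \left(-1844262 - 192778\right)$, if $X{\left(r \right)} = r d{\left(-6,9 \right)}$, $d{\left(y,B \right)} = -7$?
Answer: $2050200$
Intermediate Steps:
$X{\left(r \right)} = - 7 r$ ($X{\left(r \right)} = r \left(-7\right) = - 7 r$)
$X{\left(-1880 \right)} - \left(-1844262 - 192778\right) = \left(-7\right) \left(-1880\right) - \left(-1844262 - 192778\right) = 13160 - \left(-1844262 - 192778\right) = 13160 - -2037040 = 13160 + 2037040 = 2050200$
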